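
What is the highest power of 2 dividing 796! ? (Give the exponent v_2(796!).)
v_2(796!) = 791

Legendre's formula: v_p(n!) = Σ_{k ≥ 1} ⌊n / p^k⌋. For p = 2, n = 796, the terms are:
  ⌊796/2^1⌋ = ⌊796/2⌋ = 398
  ⌊796/2^2⌋ = ⌊796/4⌋ = 199
  ⌊796/2^3⌋ = ⌊796/8⌋ = 99
  ⌊796/2^4⌋ = ⌊796/16⌋ = 49
  ⌊796/2^5⌋ = ⌊796/32⌋ = 24
  ⌊796/2^6⌋ = ⌊796/64⌋ = 12
  ⌊796/2^7⌋ = ⌊796/128⌋ = 6
  ⌊796/2^8⌋ = ⌊796/256⌋ = 3
  ⌊796/2^9⌋ = ⌊796/512⌋ = 1
(the next term ⌊796/2^10⌋ = 0, terminating the sum). Summing: v_2(796!) = 398 + 199 + 99 + 49 + 24 + 12 + 6 + 3 + 1 = 791.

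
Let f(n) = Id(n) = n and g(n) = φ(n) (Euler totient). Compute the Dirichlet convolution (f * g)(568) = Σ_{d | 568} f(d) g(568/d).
(Id * φ)(568) = 2820

Divisors of 568: [1, 2, 4, 8, 71, 142, 284, 568]. For each d | 568:
  d = 1: Id(1) · φ(568/1) = 1 · 280 = 280
  d = 2: Id(2) · φ(568/2) = 2 · 140 = 280
  d = 4: Id(4) · φ(568/4) = 4 · 70 = 280
  d = 8: Id(8) · φ(568/8) = 8 · 70 = 560
  d = 71: Id(71) · φ(568/71) = 71 · 4 = 284
  d = 142: Id(142) · φ(568/142) = 142 · 2 = 284
  d = 284: Id(284) · φ(568/284) = 284 · 1 = 284
  d = 568: Id(568) · φ(568/568) = 568 · 1 = 568
Summing: (Id * φ)(568) = 280 + 280 + 280 + 560 + 284 + 284 + 284 + 568 = 2820.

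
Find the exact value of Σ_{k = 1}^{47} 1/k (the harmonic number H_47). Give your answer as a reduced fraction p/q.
H_47 = 280682601097106968469/63245806209101973600

Direct summation: H_47 = 1 + 1/2 + ... + 1/47. The least common denominator is lcm(1, ..., 47) = 442720643463713815200; over this denominator the numerator is 442720643463713815200 + 221360321731856907600 + 147573547821237938400 + 110680160865928453800 + 88544128692742763040 + 73786773910618969200 + 63245806209101973600 + 55340080432964226900 + 49191182607079312800 + 44272064346371381520 + 40247331223973983200 + 36893386955309484600 + 34055434112593370400 + 31622903104550986800 + 29514709564247587680 + 27670040216482113450 + 26042390791983165600 + 24595591303539656400 + 23301086498090200800 + 22136032173185690760 + 21081935403033991200 + 20123665611986991600 + 19248723628857122400 + 18446693477654742300 + 17708825738548552608 + 17027717056296685200 + 16397060869026437600 + 15811451552275493400 + 15266229084955648800 + 14757354782123793840 + 14281311079474639200 + 13835020108241056725 + 13415777074657994400 + 13021195395991582800 + 12649161241820394720 + 12297795651769828200 + 11965422796316589600 + 11650543249045100400 + 11351811370864456800 + 11068016086592845380 + 10798064474724727200 + 10540967701516995600 + 10295828917760786400 + 10061832805993495800 + 9838236521415862560 + 9624361814428561200 + 9419588158802421600 = 1964778207679748779283, so H_47 = 1964778207679748779283/442720643463713815200; reducing by gcd(1964778207679748779283, 442720643463713815200) = 7 gives 280682601097106968469/63245806209101973600 ≈ 4.43796. (The PNT-adjacent estimate ln(47) + γ ≈ 4.42736 matches within O(1/n).)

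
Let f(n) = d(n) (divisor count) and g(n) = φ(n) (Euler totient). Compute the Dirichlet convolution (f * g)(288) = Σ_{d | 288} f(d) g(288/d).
(d * φ)(288) = 819

Divisors of 288: [1, 2, 3, 4, 6, 8, 9, 12, 16, 18, 24, 32, 36, 48, 72, 96, 144, 288]. For each d | 288:
  d = 1: d(1) · φ(288/1) = 1 · 96 = 96
  d = 2: d(2) · φ(288/2) = 2 · 48 = 96
  d = 3: d(3) · φ(288/3) = 2 · 32 = 64
  d = 4: d(4) · φ(288/4) = 3 · 24 = 72
  d = 6: d(6) · φ(288/6) = 4 · 16 = 64
  d = 8: d(8) · φ(288/8) = 4 · 12 = 48
  d = 9: d(9) · φ(288/9) = 3 · 16 = 48
  d = 12: d(12) · φ(288/12) = 6 · 8 = 48
  d = 16: d(16) · φ(288/16) = 5 · 6 = 30
  d = 18: d(18) · φ(288/18) = 6 · 8 = 48
  d = 24: d(24) · φ(288/24) = 8 · 4 = 32
  d = 32: d(32) · φ(288/32) = 6 · 6 = 36
  d = 36: d(36) · φ(288/36) = 9 · 4 = 36
  d = 48: d(48) · φ(288/48) = 10 · 2 = 20
  d = 72: d(72) · φ(288/72) = 12 · 2 = 24
  d = 96: d(96) · φ(288/96) = 12 · 2 = 24
  d = 144: d(144) · φ(288/144) = 15 · 1 = 15
  d = 288: d(288) · φ(288/288) = 18 · 1 = 18
Summing: (d * φ)(288) = 96 + 96 + 64 + 72 + 64 + 48 + 48 + 48 + 30 + 48 + 32 + 36 + 36 + 20 + 24 + 24 + 15 + 18 = 819.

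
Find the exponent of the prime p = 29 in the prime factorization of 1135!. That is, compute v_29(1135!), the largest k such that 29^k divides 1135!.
v_29(1135!) = 40

Legendre's formula: v_p(n!) = Σ_{k ≥ 1} ⌊n / p^k⌋. For p = 29, n = 1135, the terms are:
  ⌊1135/29^1⌋ = ⌊1135/29⌋ = 39
  ⌊1135/29^2⌋ = ⌊1135/841⌋ = 1
(the next term ⌊1135/29^3⌋ = 0, terminating the sum). Summing: v_29(1135!) = 39 + 1 = 40.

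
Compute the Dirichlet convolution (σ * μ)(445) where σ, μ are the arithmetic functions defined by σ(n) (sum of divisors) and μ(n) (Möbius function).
(σ * μ)(445) = 445

Divisors of 445: [1, 5, 89, 445]. For each d | 445:
  d = 1: σ(1) · μ(445/1) = 1 · 1 = 1
  d = 5: σ(5) · μ(445/5) = 6 · -1 = -6
  d = 89: σ(89) · μ(445/89) = 90 · -1 = -90
  d = 445: σ(445) · μ(445/445) = 540 · 1 = 540
Summing: (σ * μ)(445) = 1 + -6 + -90 + 540 = 445.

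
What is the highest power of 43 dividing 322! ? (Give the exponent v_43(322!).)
v_43(322!) = 7

Legendre's formula: v_p(n!) = Σ_{k ≥ 1} ⌊n / p^k⌋. For p = 43, n = 322, the terms are:
  ⌊322/43^1⌋ = ⌊322/43⌋ = 7
(the next term ⌊322/43^2⌋ = 0, terminating the sum). Summing: v_43(322!) = 7 = 7.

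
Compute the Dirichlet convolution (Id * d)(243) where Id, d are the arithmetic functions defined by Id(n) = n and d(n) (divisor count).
(Id * d)(243) = 543

Divisors of 243: [1, 3, 9, 27, 81, 243]. For each d | 243:
  d = 1: Id(1) · d(243/1) = 1 · 6 = 6
  d = 3: Id(3) · d(243/3) = 3 · 5 = 15
  d = 9: Id(9) · d(243/9) = 9 · 4 = 36
  d = 27: Id(27) · d(243/27) = 27 · 3 = 81
  d = 81: Id(81) · d(243/81) = 81 · 2 = 162
  d = 243: Id(243) · d(243/243) = 243 · 1 = 243
Summing: (Id * d)(243) = 6 + 15 + 36 + 81 + 162 + 243 = 543.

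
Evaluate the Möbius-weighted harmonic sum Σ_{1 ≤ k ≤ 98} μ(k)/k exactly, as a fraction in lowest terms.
Σ μ(k)/k = 11962644395524974654034383169459538/384261327324253070792183691221959345

Values of μ(k) for 1 ≤ k ≤ 98: μ(1) = 1, μ(2) = -1, μ(3) = -1, μ(5) = -1, μ(6) = 1, μ(7) = -1, μ(10) = 1, μ(11) = -1, μ(13) = -1, μ(14) = 1, μ(15) = 1, μ(17) = -1, μ(19) = -1, μ(21) = 1, μ(22) = 1, μ(23) = -1, μ(26) = 1, μ(29) = -1, μ(30) = -1, μ(31) = -1, μ(33) = 1, μ(34) = 1, μ(35) = 1, μ(37) = -1, μ(38) = 1, μ(39) = 1, μ(41) = -1, μ(42) = -1, μ(43) = -1, μ(46) = 1, μ(47) = -1, μ(51) = 1, μ(53) = -1, μ(55) = 1, μ(57) = 1, μ(58) = 1, μ(59) = -1, μ(61) = -1, μ(62) = 1, μ(65) = 1, μ(66) = -1, μ(67) = -1, μ(69) = 1, μ(70) = -1, μ(71) = -1, μ(73) = -1, μ(74) = 1, μ(77) = 1, μ(78) = -1, μ(79) = -1, μ(82) = 1, μ(83) = -1, μ(85) = 1, μ(86) = 1, μ(87) = 1, μ(89) = -1, μ(91) = 1, μ(93) = 1, μ(94) = 1, μ(95) = 1, μ(97) = -1, with μ = 0 on non-squarefree integers. Summing μ(k)/k for k where μ(k) ≠ 0 gives 11962644395524974654034383169459538/384261327324253070792183691221959345 ≈ 0.0311. (PNT ⟺ this sum → 0 as n → ∞.)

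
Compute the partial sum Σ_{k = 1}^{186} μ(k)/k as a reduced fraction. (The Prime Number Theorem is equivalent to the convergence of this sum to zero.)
Σ μ(k)/k = -55904716700650094585757261442743547013594163990986855470571201859213527/5397346292805549782720214077673687806275517530364350655459511599582614290

Values of μ(k) for 1 ≤ k ≤ 186: μ(1) = 1, μ(2) = -1, μ(3) = -1, μ(5) = -1, μ(6) = 1, μ(7) = -1, μ(10) = 1, μ(11) = -1, μ(13) = -1, μ(14) = 1, μ(15) = 1, μ(17) = -1, μ(19) = -1, μ(21) = 1, μ(22) = 1, μ(23) = -1, μ(26) = 1, μ(29) = -1, μ(30) = -1, μ(31) = -1, μ(33) = 1, μ(34) = 1, μ(35) = 1, μ(37) = -1, μ(38) = 1, μ(39) = 1, μ(41) = -1, μ(42) = -1, μ(43) = -1, μ(46) = 1, μ(47) = -1, μ(51) = 1, μ(53) = -1, μ(55) = 1, μ(57) = 1, μ(58) = 1, μ(59) = -1, μ(61) = -1, μ(62) = 1, μ(65) = 1, μ(66) = -1, μ(67) = -1, μ(69) = 1, μ(70) = -1, μ(71) = -1, μ(73) = -1, μ(74) = 1, μ(77) = 1, μ(78) = -1, μ(79) = -1, μ(82) = 1, μ(83) = -1, μ(85) = 1, μ(86) = 1, μ(87) = 1, μ(89) = -1, μ(91) = 1, μ(93) = 1, μ(94) = 1, μ(95) = 1, μ(97) = -1, μ(101) = -1, μ(102) = -1, μ(103) = -1, μ(105) = -1, μ(106) = 1, μ(107) = -1, μ(109) = -1, μ(110) = -1, μ(111) = 1, μ(113) = -1, μ(114) = -1, μ(115) = 1, μ(118) = 1, μ(119) = 1, μ(122) = 1, μ(123) = 1, μ(127) = -1, μ(129) = 1, μ(130) = -1, μ(131) = -1, μ(133) = 1, μ(134) = 1, μ(137) = -1, μ(138) = -1, μ(139) = -1, μ(141) = 1, μ(142) = 1, μ(143) = 1, μ(145) = 1, μ(146) = 1, μ(149) = -1, μ(151) = -1, μ(154) = -1, μ(155) = 1, μ(157) = -1, μ(158) = 1, μ(159) = 1, μ(161) = 1, μ(163) = -1, μ(165) = -1, μ(166) = 1, μ(167) = -1, μ(170) = -1, μ(173) = -1, μ(174) = -1, μ(177) = 1, μ(178) = 1, μ(179) = -1, μ(181) = -1, μ(182) = -1, μ(183) = 1, μ(185) = 1, μ(186) = -1, with μ = 0 on non-squarefree integers. Summing μ(k)/k for k where μ(k) ≠ 0 gives -55904716700650094585757261442743547013594163990986855470571201859213527/5397346292805549782720214077673687806275517530364350655459511599582614290 ≈ -0.0104. (PNT ⟺ this sum → 0 as n → ∞.)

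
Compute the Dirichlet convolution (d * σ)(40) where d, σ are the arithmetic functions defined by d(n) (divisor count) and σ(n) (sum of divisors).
(d * σ)(40) = 336

Divisors of 40: [1, 2, 4, 5, 8, 10, 20, 40]. For each d | 40:
  d = 1: d(1) · σ(40/1) = 1 · 90 = 90
  d = 2: d(2) · σ(40/2) = 2 · 42 = 84
  d = 4: d(4) · σ(40/4) = 3 · 18 = 54
  d = 5: d(5) · σ(40/5) = 2 · 15 = 30
  d = 8: d(8) · σ(40/8) = 4 · 6 = 24
  d = 10: d(10) · σ(40/10) = 4 · 7 = 28
  d = 20: d(20) · σ(40/20) = 6 · 3 = 18
  d = 40: d(40) · σ(40/40) = 8 · 1 = 8
Summing: (d * σ)(40) = 90 + 84 + 54 + 30 + 24 + 28 + 18 + 8 = 336.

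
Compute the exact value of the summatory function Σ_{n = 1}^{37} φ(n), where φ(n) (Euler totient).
Σ_{n ≤ 37} φ(n) = 432

Compute φ(n) for each 1 ≤ n ≤ 37: φ(1) = 1, φ(2) = 1, φ(3) = 2, φ(4) = 2, φ(5) = 4, φ(6) = 2, φ(7) = 6, φ(8) = 4, φ(9) = 6, φ(10) = 4, φ(11) = 10, φ(12) = 4, φ(13) = 12, φ(14) = 6, φ(15) = 8, φ(16) = 8, φ(17) = 16, φ(18) = 6, φ(19) = 18, φ(20) = 8, φ(21) = 12, φ(22) = 10, φ(23) = 22, φ(24) = 8, φ(25) = 20, φ(26) = 12, φ(27) = 18, φ(28) = 12, φ(29) = 28, φ(30) = 8, φ(31) = 30, φ(32) = 16, φ(33) = 20, φ(34) = 16, φ(35) = 24, φ(36) = 12, φ(37) = 36. Summing all 37 values: 432. (Average order: Σ_{n ≤ x} φ(n) ~ (3/π²) x². For x = 37, (3/π²)·37² ≈ 416.13.)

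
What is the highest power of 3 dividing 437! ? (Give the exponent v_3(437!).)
v_3(437!) = 215

Legendre's formula: v_p(n!) = Σ_{k ≥ 1} ⌊n / p^k⌋. For p = 3, n = 437, the terms are:
  ⌊437/3^1⌋ = ⌊437/3⌋ = 145
  ⌊437/3^2⌋ = ⌊437/9⌋ = 48
  ⌊437/3^3⌋ = ⌊437/27⌋ = 16
  ⌊437/3^4⌋ = ⌊437/81⌋ = 5
  ⌊437/3^5⌋ = ⌊437/243⌋ = 1
(the next term ⌊437/3^6⌋ = 0, terminating the sum). Summing: v_3(437!) = 145 + 48 + 16 + 5 + 1 = 215.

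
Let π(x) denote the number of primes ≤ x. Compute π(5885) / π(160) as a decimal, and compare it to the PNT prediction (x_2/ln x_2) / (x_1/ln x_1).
π(5885)/π(160) = 775/37 ≈ 20.9459;  PNT prediction ≈ 21.5055.

π(160) = 37 and π(5885) = 775, so π(5885)/π(160) ≈ 20.9459. The PNT-predicted ratio is (5885/ln(5885)) / (160/ln(160)) ≈ 21.5055. The two agree to within a few percent, as expected.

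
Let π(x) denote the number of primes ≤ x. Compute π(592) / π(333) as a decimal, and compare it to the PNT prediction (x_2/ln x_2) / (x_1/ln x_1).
π(592)/π(333) = 107/67 ≈ 1.5970;  PNT prediction ≈ 1.6175.

π(333) = 67 and π(592) = 107, so π(592)/π(333) ≈ 1.5970. The PNT-predicted ratio is (592/ln(592)) / (333/ln(333)) ≈ 1.6175. The two agree to within a few percent, as expected.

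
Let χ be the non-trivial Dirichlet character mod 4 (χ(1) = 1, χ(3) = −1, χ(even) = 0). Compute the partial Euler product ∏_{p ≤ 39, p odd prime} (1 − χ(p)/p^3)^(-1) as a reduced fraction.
∏ = 23039676015771696171729025/23777920687809392849977344

The odd primes p ≤ 39 are [3, 5, 7, 11, 13, 17, 19, 23, 29, 31, 37]. For each, χ(p) = 1 if p ≡ 1 mod 4, χ(p) = −1 if p ≡ 3 mod 4. Taking (1 − χ(p)/p^3)^(-1) = p^3/(p^3 − χ(p)): (1 − (-1)/3^3)^(-1) · (1 − (1)/5^3)^(-1) · (1 − (-1)/7^3)^(-1) · (1 − (-1)/11^3)^(-1) · (1 − (1)/13^3)^(-1) · (1 − (1)/17^3)^(-1) · (1 − (-1)/19^3)^(-1) · (1 − (-1)/23^3)^(-1) · (1 − (1)/29^3)^(-1) · (1 − (-1)/31^3)^(-1) · (1 − (1)/37^3)^(-1) = 23039676015771696171729025/23777920687809392849977344.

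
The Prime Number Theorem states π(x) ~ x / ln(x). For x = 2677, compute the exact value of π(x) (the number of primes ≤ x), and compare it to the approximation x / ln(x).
π(2677) = 388;  x/ln(x) ≈ 339.18;  relative error ≈ 12.58%.

Directly count primes up to 2677: π(2677) = 388. The PNT approximation gives 2677/ln(2677) ≈ 2677/7.89245 ≈ 339.18. Relative error (π(x) − x/ln(x)) / π(x) ≈ 12.58%; the approximation is known to undercount slightly (Li(x) is a better estimate).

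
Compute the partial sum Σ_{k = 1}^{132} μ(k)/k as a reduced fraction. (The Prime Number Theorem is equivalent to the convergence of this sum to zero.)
Σ μ(k)/k = -4282394934202784040475989054340166706696769726931/525896479052627740771371797072411912900610967452630

Values of μ(k) for 1 ≤ k ≤ 132: μ(1) = 1, μ(2) = -1, μ(3) = -1, μ(5) = -1, μ(6) = 1, μ(7) = -1, μ(10) = 1, μ(11) = -1, μ(13) = -1, μ(14) = 1, μ(15) = 1, μ(17) = -1, μ(19) = -1, μ(21) = 1, μ(22) = 1, μ(23) = -1, μ(26) = 1, μ(29) = -1, μ(30) = -1, μ(31) = -1, μ(33) = 1, μ(34) = 1, μ(35) = 1, μ(37) = -1, μ(38) = 1, μ(39) = 1, μ(41) = -1, μ(42) = -1, μ(43) = -1, μ(46) = 1, μ(47) = -1, μ(51) = 1, μ(53) = -1, μ(55) = 1, μ(57) = 1, μ(58) = 1, μ(59) = -1, μ(61) = -1, μ(62) = 1, μ(65) = 1, μ(66) = -1, μ(67) = -1, μ(69) = 1, μ(70) = -1, μ(71) = -1, μ(73) = -1, μ(74) = 1, μ(77) = 1, μ(78) = -1, μ(79) = -1, μ(82) = 1, μ(83) = -1, μ(85) = 1, μ(86) = 1, μ(87) = 1, μ(89) = -1, μ(91) = 1, μ(93) = 1, μ(94) = 1, μ(95) = 1, μ(97) = -1, μ(101) = -1, μ(102) = -1, μ(103) = -1, μ(105) = -1, μ(106) = 1, μ(107) = -1, μ(109) = -1, μ(110) = -1, μ(111) = 1, μ(113) = -1, μ(114) = -1, μ(115) = 1, μ(118) = 1, μ(119) = 1, μ(122) = 1, μ(123) = 1, μ(127) = -1, μ(129) = 1, μ(130) = -1, μ(131) = -1, with μ = 0 on non-squarefree integers. Summing μ(k)/k for k where μ(k) ≠ 0 gives -4282394934202784040475989054340166706696769726931/525896479052627740771371797072411912900610967452630 ≈ -0.0081. (PNT ⟺ this sum → 0 as n → ∞.)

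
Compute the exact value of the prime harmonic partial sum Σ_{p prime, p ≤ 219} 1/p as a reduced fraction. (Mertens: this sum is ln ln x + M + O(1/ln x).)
Σ 1/p = 3215488142498485484492183158345029261034221047849345857469577412562094716564064084247/1645783550795210387735581011435590727981167322669649249414629852197255934130751870910

π(219) = 47, so the primes ≤ 219 are [2, 3, 5, 7, 11, 13, 17, 19, 23, 29, 31, 37, 41, 43, 47, 53, 59, 61, 67, 71, 73, 79, 83, 89, 97, 101, 103, 107, 109, 113, 127, 131, 137, 139, 149, 151, 157, 163, 167, 173, 179, 181, 191, 193, 197, 199, 211]. Summing 1/p over these primes: 3215488142498485484492183158345029261034221047849345857469577412562094716564064084247/1645783550795210387735581011435590727981167322669649249414629852197255934130751870910 ≈ 1.9538. Mertens estimate ln ln(219) + 0.2615 ≈ 1.9459.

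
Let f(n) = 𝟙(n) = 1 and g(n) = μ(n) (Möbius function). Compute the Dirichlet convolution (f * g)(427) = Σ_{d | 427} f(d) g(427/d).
(𝟙 * μ)(427) = 0

Divisors of 427: [1, 7, 61, 427]. For each d | 427:
  d = 1: 𝟙(1) · μ(427/1) = 1 · 1 = 1
  d = 7: 𝟙(7) · μ(427/7) = 1 · -1 = -1
  d = 61: 𝟙(61) · μ(427/61) = 1 · -1 = -1
  d = 427: 𝟙(427) · μ(427/427) = 1 · 1 = 1
Summing: (𝟙 * μ)(427) = 1 + -1 + -1 + 1 = 0.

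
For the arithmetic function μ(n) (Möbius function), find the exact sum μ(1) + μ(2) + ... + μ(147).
Σ_{n ≤ 147} μ(n) = 1

Compute μ(n) for each 1 ≤ n ≤ 147: μ(1) = 1, μ(2) = -1, μ(3) = -1, μ(4) = 0, μ(5) = -1, μ(6) = 1, μ(7) = -1, μ(8) = 0, μ(9) = 0, μ(10) = 1, μ(11) = -1, μ(12) = 0, μ(13) = -1, μ(14) = 1, μ(15) = 1, μ(16) = 0, μ(17) = -1, μ(18) = 0, μ(19) = -1, μ(20) = 0, μ(21) = 1, μ(22) = 1, μ(23) = -1, μ(24) = 0, μ(25) = 0, μ(26) = 1, μ(27) = 0, μ(28) = 0, μ(29) = -1, μ(30) = -1, μ(31) = -1, μ(32) = 0, μ(33) = 1, μ(34) = 1, μ(35) = 1, μ(36) = 0, μ(37) = -1, μ(38) = 1, μ(39) = 1, μ(40) = 0, μ(41) = -1, μ(42) = -1, μ(43) = -1, μ(44) = 0, μ(45) = 0, μ(46) = 1, μ(47) = -1, μ(48) = 0, μ(49) = 0, μ(50) = 0, μ(51) = 1, μ(52) = 0, μ(53) = -1, μ(54) = 0, μ(55) = 1, μ(56) = 0, μ(57) = 1, μ(58) = 1, μ(59) = -1, μ(60) = 0, μ(61) = -1, μ(62) = 1, μ(63) = 0, μ(64) = 0, μ(65) = 1, μ(66) = -1, μ(67) = -1, μ(68) = 0, μ(69) = 1, μ(70) = -1, μ(71) = -1, μ(72) = 0, μ(73) = -1, μ(74) = 1, μ(75) = 0, μ(76) = 0, μ(77) = 1, μ(78) = -1, μ(79) = -1, μ(80) = 0, μ(81) = 0, μ(82) = 1, μ(83) = -1, μ(84) = 0, μ(85) = 1, μ(86) = 1, μ(87) = 1, μ(88) = 0, μ(89) = -1, μ(90) = 0, μ(91) = 1, μ(92) = 0, μ(93) = 1, μ(94) = 1, μ(95) = 1, μ(96) = 0, μ(97) = -1, μ(98) = 0, μ(99) = 0, μ(100) = 0, μ(101) = -1, μ(102) = -1, μ(103) = -1, μ(104) = 0, μ(105) = -1, μ(106) = 1, μ(107) = -1, μ(108) = 0, μ(109) = -1, μ(110) = -1, μ(111) = 1, μ(112) = 0, μ(113) = -1, μ(114) = -1, μ(115) = 1, μ(116) = 0, μ(117) = 0, μ(118) = 1, μ(119) = 1, μ(120) = 0, μ(121) = 0, μ(122) = 1, μ(123) = 1, μ(124) = 0, μ(125) = 0, μ(126) = 0, μ(127) = -1, μ(128) = 0, μ(129) = 1, μ(130) = -1, μ(131) = -1, μ(132) = 0, μ(133) = 1, μ(134) = 1, μ(135) = 0, μ(136) = 0, μ(137) = -1, μ(138) = -1, μ(139) = -1, μ(140) = 0, μ(141) = 1, μ(142) = 1, μ(143) = 1, μ(144) = 0, μ(145) = 1, μ(146) = 1, μ(147) = 0. Summing all 147 values: 1. (Mertens function M(x) = Σ_{n ≤ x} μ(n); on average M(x) should be small (PNT ⟺ M(x) = o(x)).)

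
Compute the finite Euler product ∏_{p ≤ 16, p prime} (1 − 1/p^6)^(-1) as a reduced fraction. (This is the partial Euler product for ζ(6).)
∏ = 14388679339409375/14143390691632128

The primes p ≤ 16 are [2, 3, 5, 7, 11, 13]. For each prime, (1 − 1/p^6)^(-1) = p^6 / (p^6 − 1). The product is (1 − 1/2^6)^(-1), (1 − 1/3^6)^(-1), (1 − 1/5^6)^(-1), (1 − 1/7^6)^(-1), (1 − 1/11^6)^(-1), (1 − 1/13^6)^(-1) = ∏ p^6 / (p^6 − 1) = 14388679339409375/14143390691632128.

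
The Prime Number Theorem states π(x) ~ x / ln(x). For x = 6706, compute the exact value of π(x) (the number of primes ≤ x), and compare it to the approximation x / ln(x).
π(6706) = 865;  x/ln(x) ≈ 761.11;  relative error ≈ 12.01%.

Directly count primes up to 6706: π(6706) = 865. The PNT approximation gives 6706/ln(6706) ≈ 6706/8.81076 ≈ 761.11. Relative error (π(x) − x/ln(x)) / π(x) ≈ 12.01%; the approximation is known to undercount slightly (Li(x) is a better estimate).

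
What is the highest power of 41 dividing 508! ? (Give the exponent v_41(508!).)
v_41(508!) = 12

Legendre's formula: v_p(n!) = Σ_{k ≥ 1} ⌊n / p^k⌋. For p = 41, n = 508, the terms are:
  ⌊508/41^1⌋ = ⌊508/41⌋ = 12
(the next term ⌊508/41^2⌋ = 0, terminating the sum). Summing: v_41(508!) = 12 = 12.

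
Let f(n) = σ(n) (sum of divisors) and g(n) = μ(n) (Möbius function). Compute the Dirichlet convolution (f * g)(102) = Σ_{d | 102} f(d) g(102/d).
(σ * μ)(102) = 102

Divisors of 102: [1, 2, 3, 6, 17, 34, 51, 102]. For each d | 102:
  d = 1: σ(1) · μ(102/1) = 1 · -1 = -1
  d = 2: σ(2) · μ(102/2) = 3 · 1 = 3
  d = 3: σ(3) · μ(102/3) = 4 · 1 = 4
  d = 6: σ(6) · μ(102/6) = 12 · -1 = -12
  d = 17: σ(17) · μ(102/17) = 18 · 1 = 18
  d = 34: σ(34) · μ(102/34) = 54 · -1 = -54
  d = 51: σ(51) · μ(102/51) = 72 · -1 = -72
  d = 102: σ(102) · μ(102/102) = 216 · 1 = 216
Summing: (σ * μ)(102) = -1 + 3 + 4 + -12 + 18 + -54 + -72 + 216 = 102.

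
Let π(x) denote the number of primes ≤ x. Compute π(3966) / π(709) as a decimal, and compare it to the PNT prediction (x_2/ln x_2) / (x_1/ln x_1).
π(3966)/π(709) = 548/127 ≈ 4.3150;  PNT prediction ≈ 4.4315.

π(709) = 127 and π(3966) = 548, so π(3966)/π(709) ≈ 4.3150. The PNT-predicted ratio is (3966/ln(3966)) / (709/ln(709)) ≈ 4.4315. The two agree to within a few percent, as expected.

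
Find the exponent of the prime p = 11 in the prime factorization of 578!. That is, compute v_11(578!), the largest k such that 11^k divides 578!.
v_11(578!) = 56

Legendre's formula: v_p(n!) = Σ_{k ≥ 1} ⌊n / p^k⌋. For p = 11, n = 578, the terms are:
  ⌊578/11^1⌋ = ⌊578/11⌋ = 52
  ⌊578/11^2⌋ = ⌊578/121⌋ = 4
(the next term ⌊578/11^3⌋ = 0, terminating the sum). Summing: v_11(578!) = 52 + 4 = 56.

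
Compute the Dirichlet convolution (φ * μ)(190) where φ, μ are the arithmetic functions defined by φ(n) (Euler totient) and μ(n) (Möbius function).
(φ * μ)(190) = 0

Divisors of 190: [1, 2, 5, 10, 19, 38, 95, 190]. For each d | 190:
  d = 1: φ(1) · μ(190/1) = 1 · -1 = -1
  d = 2: φ(2) · μ(190/2) = 1 · 1 = 1
  d = 5: φ(5) · μ(190/5) = 4 · 1 = 4
  d = 10: φ(10) · μ(190/10) = 4 · -1 = -4
  d = 19: φ(19) · μ(190/19) = 18 · 1 = 18
  d = 38: φ(38) · μ(190/38) = 18 · -1 = -18
  d = 95: φ(95) · μ(190/95) = 72 · -1 = -72
  d = 190: φ(190) · μ(190/190) = 72 · 1 = 72
Summing: (φ * μ)(190) = -1 + 1 + 4 + -4 + 18 + -18 + -72 + 72 = 0.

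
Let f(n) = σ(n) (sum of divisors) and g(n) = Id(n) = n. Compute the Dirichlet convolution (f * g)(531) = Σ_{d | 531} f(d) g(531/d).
(σ * Id)(531) = 4046

Divisors of 531: [1, 3, 9, 59, 177, 531]. For each d | 531:
  d = 1: σ(1) · Id(531/1) = 1 · 531 = 531
  d = 3: σ(3) · Id(531/3) = 4 · 177 = 708
  d = 9: σ(9) · Id(531/9) = 13 · 59 = 767
  d = 59: σ(59) · Id(531/59) = 60 · 9 = 540
  d = 177: σ(177) · Id(531/177) = 240 · 3 = 720
  d = 531: σ(531) · Id(531/531) = 780 · 1 = 780
Summing: (σ * Id)(531) = 531 + 708 + 767 + 540 + 720 + 780 = 4046.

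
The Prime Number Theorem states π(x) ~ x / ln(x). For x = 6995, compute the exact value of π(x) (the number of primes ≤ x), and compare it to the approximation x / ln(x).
π(6995) = 899;  x/ln(x) ≈ 790.13;  relative error ≈ 12.11%.

Directly count primes up to 6995: π(6995) = 899. The PNT approximation gives 6995/ln(6995) ≈ 6995/8.85295 ≈ 790.13. Relative error (π(x) − x/ln(x)) / π(x) ≈ 12.11%; the approximation is known to undercount slightly (Li(x) is a better estimate).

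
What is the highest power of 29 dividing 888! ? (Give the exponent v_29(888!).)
v_29(888!) = 31

Legendre's formula: v_p(n!) = Σ_{k ≥ 1} ⌊n / p^k⌋. For p = 29, n = 888, the terms are:
  ⌊888/29^1⌋ = ⌊888/29⌋ = 30
  ⌊888/29^2⌋ = ⌊888/841⌋ = 1
(the next term ⌊888/29^3⌋ = 0, terminating the sum). Summing: v_29(888!) = 30 + 1 = 31.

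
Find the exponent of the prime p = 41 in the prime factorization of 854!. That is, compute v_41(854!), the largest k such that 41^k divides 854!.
v_41(854!) = 20

Legendre's formula: v_p(n!) = Σ_{k ≥ 1} ⌊n / p^k⌋. For p = 41, n = 854, the terms are:
  ⌊854/41^1⌋ = ⌊854/41⌋ = 20
(the next term ⌊854/41^2⌋ = 0, terminating the sum). Summing: v_41(854!) = 20 = 20.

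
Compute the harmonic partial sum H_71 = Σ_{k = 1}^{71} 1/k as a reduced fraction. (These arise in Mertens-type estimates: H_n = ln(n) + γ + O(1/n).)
H_71 = 3028810706851429109067025637383/624893729741902836283505236800

Direct summation: H_71 = 1 + 1/2 + ... + 1/71. The least common denominator is lcm(1, ..., 71) = 5624043567677125526551547131200; over this denominator the numerator is 5624043567677125526551547131200 + 2812021783838562763275773565600 + 1874681189225708508850515710400 + 1406010891919281381637886782800 + 1124808713535425105310309426240 + 937340594612854254425257855200 + 803434795382446503793078161600 + 703005445959640690818943391400 + 624893729741902836283505236800 + 562404356767712552655154713120 + 511276687970647775141049739200 + 468670297306427127212628927600 + 432618735975163502042426702400 + 401717397691223251896539080800 + 374936237845141701770103142080 + 351502722979820345409471695700 + 330826092216301501561855713600 + 312446864870951418141752618400 + 296002293035638185607976164800 + 281202178383856276327577356560 + 267811598460815501264359387200 + 255638343985323887570524869600 + 244523633377266327241371614400 + 234335148653213563606314463800 + 224961742707085021062061885248 + 216309367987581751021213351200 + 208297909913967612094501745600 + 200858698845611625948269540400 + 193932536816452604363846452800 + 187468118922570850885051571040 + 181420760247649210533920875200 + 175751361489910172704735847850 + 170425562656882591713683246400 + 165413046108150750780927856800 + 160686959076489300758615632320 + 156223432435475709070876309200 + 152001177504787176393285057600 + 148001146517819092803988082400 + 144206245325054500680808900800 + 140601089191928138163788678280 + 137171794333588427476867003200 + 133905799230407750632179693600 + 130791710876212221547710398400 + 127819171992661943785262434800 + 124978745948380567256701047360 + 122261816688633163620685807200 + 119660501439938840990458449600 + 117167574326606781803157231900 + 114776399340349500541868308800 + 112480871353542510531030942624 + 110275364072100500520618571200 + 108154683993790875510606675600 + 106114029578813689180217870400 + 104148954956983806047250872800 + 102255337594129555028209947840 + 100429349422805812974134770200 + 98667431011879395202658721600 + 96966268408226302181923226400 + 95322772333510602144941476800 + 93734059461285425442525785520 + 92197435535690582402484379200 + 90710380123824605266960437600 + 89270532820271833754786462400 + 87875680744955086352367923925 + 86523747195032700408485340480 + 85212781328441295856841623200 + 83940948771300380993306673600 + 82706523054075375390463928400 + 81507877792422109080457204800 + 80343479538244650379307816160 + 79211881234889091923261227200 = 27259296361662861981603230736447, so H_71 = 27259296361662861981603230736447/5624043567677125526551547131200; reducing by gcd(27259296361662861981603230736447, 5624043567677125526551547131200) = 9 gives 3028810706851429109067025637383/624893729741902836283505236800 ≈ 4.84692. (The PNT-adjacent estimate ln(71) + γ ≈ 4.83990 matches within O(1/n).)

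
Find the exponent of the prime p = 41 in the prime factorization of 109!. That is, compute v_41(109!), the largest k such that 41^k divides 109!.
v_41(109!) = 2

Legendre's formula: v_p(n!) = Σ_{k ≥ 1} ⌊n / p^k⌋. For p = 41, n = 109, the terms are:
  ⌊109/41^1⌋ = ⌊109/41⌋ = 2
(the next term ⌊109/41^2⌋ = 0, terminating the sum). Summing: v_41(109!) = 2 = 2.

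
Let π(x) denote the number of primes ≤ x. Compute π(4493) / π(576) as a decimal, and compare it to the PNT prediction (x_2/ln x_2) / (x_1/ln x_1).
π(4493)/π(576) = 610/105 ≈ 5.8095;  PNT prediction ≈ 5.8952.

π(576) = 105 and π(4493) = 610, so π(4493)/π(576) ≈ 5.8095. The PNT-predicted ratio is (4493/ln(4493)) / (576/ln(576)) ≈ 5.8952. The two agree to within a few percent, as expected.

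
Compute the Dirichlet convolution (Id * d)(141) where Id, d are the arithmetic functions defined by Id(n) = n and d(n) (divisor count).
(Id * d)(141) = 245

Divisors of 141: [1, 3, 47, 141]. For each d | 141:
  d = 1: Id(1) · d(141/1) = 1 · 4 = 4
  d = 3: Id(3) · d(141/3) = 3 · 2 = 6
  d = 47: Id(47) · d(141/47) = 47 · 2 = 94
  d = 141: Id(141) · d(141/141) = 141 · 1 = 141
Summing: (Id * d)(141) = 4 + 6 + 94 + 141 = 245.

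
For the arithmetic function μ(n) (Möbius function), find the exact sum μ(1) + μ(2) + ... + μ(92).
Σ_{n ≤ 92} μ(n) = -1

Compute μ(n) for each 1 ≤ n ≤ 92: μ(1) = 1, μ(2) = -1, μ(3) = -1, μ(4) = 0, μ(5) = -1, μ(6) = 1, μ(7) = -1, μ(8) = 0, μ(9) = 0, μ(10) = 1, μ(11) = -1, μ(12) = 0, μ(13) = -1, μ(14) = 1, μ(15) = 1, μ(16) = 0, μ(17) = -1, μ(18) = 0, μ(19) = -1, μ(20) = 0, μ(21) = 1, μ(22) = 1, μ(23) = -1, μ(24) = 0, μ(25) = 0, μ(26) = 1, μ(27) = 0, μ(28) = 0, μ(29) = -1, μ(30) = -1, μ(31) = -1, μ(32) = 0, μ(33) = 1, μ(34) = 1, μ(35) = 1, μ(36) = 0, μ(37) = -1, μ(38) = 1, μ(39) = 1, μ(40) = 0, μ(41) = -1, μ(42) = -1, μ(43) = -1, μ(44) = 0, μ(45) = 0, μ(46) = 1, μ(47) = -1, μ(48) = 0, μ(49) = 0, μ(50) = 0, μ(51) = 1, μ(52) = 0, μ(53) = -1, μ(54) = 0, μ(55) = 1, μ(56) = 0, μ(57) = 1, μ(58) = 1, μ(59) = -1, μ(60) = 0, μ(61) = -1, μ(62) = 1, μ(63) = 0, μ(64) = 0, μ(65) = 1, μ(66) = -1, μ(67) = -1, μ(68) = 0, μ(69) = 1, μ(70) = -1, μ(71) = -1, μ(72) = 0, μ(73) = -1, μ(74) = 1, μ(75) = 0, μ(76) = 0, μ(77) = 1, μ(78) = -1, μ(79) = -1, μ(80) = 0, μ(81) = 0, μ(82) = 1, μ(83) = -1, μ(84) = 0, μ(85) = 1, μ(86) = 1, μ(87) = 1, μ(88) = 0, μ(89) = -1, μ(90) = 0, μ(91) = 1, μ(92) = 0. Summing all 92 values: -1. (Mertens function M(x) = Σ_{n ≤ x} μ(n); on average M(x) should be small (PNT ⟺ M(x) = o(x)).)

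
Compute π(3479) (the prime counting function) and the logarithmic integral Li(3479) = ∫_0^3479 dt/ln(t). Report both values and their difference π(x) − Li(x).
π(3479) = 487;  Li(3479) ≈ 502.03;  π(x) − Li(x) ≈ -15.03.

Direct count of primes ≤ 3479 gives π(3479) = 487. Numerical evaluation of the logarithmic integral gives Li(3479) ≈ 502.03. The difference π(x) − Li(x) ≈ -15.03 is typically negative for small/moderate x (Li(x) overestimates), though Littlewood's theorem shows this sign changes infinitely often.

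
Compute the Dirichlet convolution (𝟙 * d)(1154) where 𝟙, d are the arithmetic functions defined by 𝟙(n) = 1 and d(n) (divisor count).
(𝟙 * d)(1154) = 9

Divisors of 1154: [1, 2, 577, 1154]. For each d | 1154:
  d = 1: 𝟙(1) · d(1154/1) = 1 · 4 = 4
  d = 2: 𝟙(2) · d(1154/2) = 1 · 2 = 2
  d = 577: 𝟙(577) · d(1154/577) = 1 · 2 = 2
  d = 1154: 𝟙(1154) · d(1154/1154) = 1 · 1 = 1
Summing: (𝟙 * d)(1154) = 4 + 2 + 2 + 1 = 9.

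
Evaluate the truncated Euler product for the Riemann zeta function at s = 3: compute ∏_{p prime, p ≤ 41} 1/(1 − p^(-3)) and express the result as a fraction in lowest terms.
∏ = 146179583280100194365681354929/121615573969288081570641739776

The primes p ≤ 41 are [2, 3, 5, 7, 11, 13, 17, 19, 23, 29, 31, 37, 41]. For each prime, (1 − 1/p^3)^(-1) = p^3 / (p^3 − 1). The product is (1 − 1/2^3)^(-1), (1 − 1/3^3)^(-1), (1 − 1/5^3)^(-1), (1 − 1/7^3)^(-1), (1 − 1/11^3)^(-1), (1 − 1/13^3)^(-1), (1 − 1/17^3)^(-1), (1 − 1/19^3)^(-1), (1 − 1/23^3)^(-1), (1 − 1/29^3)^(-1), (1 − 1/31^3)^(-1), (1 − 1/37^3)^(-1), (1 − 1/41^3)^(-1) = ∏ p^3 / (p^3 − 1) = 146179583280100194365681354929/121615573969288081570641739776.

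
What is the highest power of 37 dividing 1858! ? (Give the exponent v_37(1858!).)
v_37(1858!) = 51

Legendre's formula: v_p(n!) = Σ_{k ≥ 1} ⌊n / p^k⌋. For p = 37, n = 1858, the terms are:
  ⌊1858/37^1⌋ = ⌊1858/37⌋ = 50
  ⌊1858/37^2⌋ = ⌊1858/1369⌋ = 1
(the next term ⌊1858/37^3⌋ = 0, terminating the sum). Summing: v_37(1858!) = 50 + 1 = 51.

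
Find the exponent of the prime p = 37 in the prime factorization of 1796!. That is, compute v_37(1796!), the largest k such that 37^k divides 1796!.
v_37(1796!) = 49

Legendre's formula: v_p(n!) = Σ_{k ≥ 1} ⌊n / p^k⌋. For p = 37, n = 1796, the terms are:
  ⌊1796/37^1⌋ = ⌊1796/37⌋ = 48
  ⌊1796/37^2⌋ = ⌊1796/1369⌋ = 1
(the next term ⌊1796/37^3⌋ = 0, terminating the sum). Summing: v_37(1796!) = 48 + 1 = 49.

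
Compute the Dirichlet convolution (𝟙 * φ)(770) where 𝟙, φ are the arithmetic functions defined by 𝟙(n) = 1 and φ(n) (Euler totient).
(𝟙 * φ)(770) = 770

Divisors of 770: [1, 2, 5, 7, 10, 11, 14, 22, 35, 55, 70, 77, 110, 154, 385, 770]. For each d | 770:
  d = 1: 𝟙(1) · φ(770/1) = 1 · 240 = 240
  d = 2: 𝟙(2) · φ(770/2) = 1 · 240 = 240
  d = 5: 𝟙(5) · φ(770/5) = 1 · 60 = 60
  d = 7: 𝟙(7) · φ(770/7) = 1 · 40 = 40
  d = 10: 𝟙(10) · φ(770/10) = 1 · 60 = 60
  d = 11: 𝟙(11) · φ(770/11) = 1 · 24 = 24
  d = 14: 𝟙(14) · φ(770/14) = 1 · 40 = 40
  d = 22: 𝟙(22) · φ(770/22) = 1 · 24 = 24
  d = 35: 𝟙(35) · φ(770/35) = 1 · 10 = 10
  d = 55: 𝟙(55) · φ(770/55) = 1 · 6 = 6
  d = 70: 𝟙(70) · φ(770/70) = 1 · 10 = 10
  d = 77: 𝟙(77) · φ(770/77) = 1 · 4 = 4
  d = 110: 𝟙(110) · φ(770/110) = 1 · 6 = 6
  d = 154: 𝟙(154) · φ(770/154) = 1 · 4 = 4
  d = 385: 𝟙(385) · φ(770/385) = 1 · 1 = 1
  d = 770: 𝟙(770) · φ(770/770) = 1 · 1 = 1
Summing: (𝟙 * φ)(770) = 240 + 240 + 60 + 40 + 60 + 24 + 40 + 24 + 10 + 6 + 10 + 4 + 6 + 4 + 1 + 1 = 770.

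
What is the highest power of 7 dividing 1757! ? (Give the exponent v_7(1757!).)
v_7(1757!) = 291

Legendre's formula: v_p(n!) = Σ_{k ≥ 1} ⌊n / p^k⌋. For p = 7, n = 1757, the terms are:
  ⌊1757/7^1⌋ = ⌊1757/7⌋ = 251
  ⌊1757/7^2⌋ = ⌊1757/49⌋ = 35
  ⌊1757/7^3⌋ = ⌊1757/343⌋ = 5
(the next term ⌊1757/7^4⌋ = 0, terminating the sum). Summing: v_7(1757!) = 251 + 35 + 5 = 291.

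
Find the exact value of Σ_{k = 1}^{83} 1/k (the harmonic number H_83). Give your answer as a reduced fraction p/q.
H_83 = 3672441655127796364812512959533039359/734184632222154704090370027645633600

Direct summation: H_83 = 1 + 1/2 + ... + 1/83. The least common denominator is lcm(1, ..., 83) = 8076030954443701744994070304101969600; over this denominator the numerator is 8076030954443701744994070304101969600 + 4038015477221850872497035152050984800 + 2692010318147900581664690101367323200 + 2019007738610925436248517576025492400 + 1615206190888740348998814060820393920 + 1346005159073950290832345050683661600 + 1153718707777671677856295757728852800 + 1009503869305462718124258788012746200 + 897336772715966860554896700455774400 + 807603095444370174499407030410196960 + 734184632222154704090370027645633600 + 673002579536975145416172525341830800 + 621233150341823211153390023392459200 + 576859353888835838928147878864426400 + 538402063629580116332938020273464640 + 504751934652731359062129394006373100 + 475060644379041279117298253182468800 + 448668386357983430277448350227887200 + 425054260760194828683898437057998400 + 403801547722185087249703515205098480 + 384572902592557225952098585909617600 + 367092316111077352045185013822816800 + 351131780627987032391046534960955200 + 336501289768487572708086262670915400 + 323041238177748069799762812164078784 + 310616575170911605576695011696229600 + 299112257571988953518298900151924800 + 288429676944417919464073939432213200 + 278483826015300060172209320831102400 + 269201031814790058166469010136732320 + 260517127562700056290131300132321600 + 252375967326365679531064697003186550 + 244728210740718234696790009215211200 + 237530322189520639558649126591234400 + 230743741555534335571259151545770560 + 224334193178991715138724175113943600 + 218271106876856803918758656867620800 + 212527130380097414341949218528999200 + 207077716780607737051130007797486400 + 201900773861092543624851757602549240 + 196976364742529310853513909856145600 + 192286451296278612976049292954808800 + 187814673359155854534745821025627200 + 183546158055538676022592506911408400 + 179467354543193372110979340091154880 + 175565890313993516195523267480477600 + 171830445839227696702001495831956800 + 168250644884243786354043131335457700 + 164816958253953096836613679675550400 + 161520619088874034899881406082039392 + 158353548126347093039099417727489600 + 155308287585455802788347505848114800 + 152377942536673617830076798190603200 + 149556128785994476759149450075962400 + 146836926444430940818074005529126720 + 144214838472208959732036969716106600 + 141684753586731609561299479019332800 + 139241913007650030086104660415551200 + 136881880583791554999899496679694400 + 134600515907395029083234505068366160 + 132393950072847569590066726296753600 + 130258563781350028145065650066160800 + 128190967530852408650699528636539200 + 126187983663182839765532348501593275 + 124246630068364642230678004678491840 + 122364105370359117348395004607605600 + 120537775439458234999911497076148800 + 118765161094760319779324563295617200 + 117043926875995677463682178320318400 + 115371870777767167785629575772885280 + 113746914851319742887240426818337600 + 112167096589495857569362087556971800 + 110630561019776736232795483617835200 + 109135553438428401959379328433810400 + 107680412725916023266587604054692928 + 106263565190048707170974609264499600 + 104883518888879243441481432520804800 + 103538858390303868525565003898743200 + 102228239929667110696127472203822400 + 100950386930546271812425878801274620 + 99704085857329651172766300050641600 + 98488182371264655426756954928072800 + 97301577764381948734868316916891200 = 40396858206405760012937642554863432949, so H_83 = 40396858206405760012937642554863432949/8076030954443701744994070304101969600; reducing by gcd(40396858206405760012937642554863432949, 8076030954443701744994070304101969600) = 11 gives 3672441655127796364812512959533039359/734184632222154704090370027645633600 ≈ 5.00207. (The PNT-adjacent estimate ln(83) + γ ≈ 4.99606 matches within O(1/n).)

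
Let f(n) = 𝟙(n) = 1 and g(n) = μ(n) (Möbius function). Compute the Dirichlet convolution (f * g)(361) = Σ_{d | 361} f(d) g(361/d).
(𝟙 * μ)(361) = 0

Divisors of 361: [1, 19, 361]. For each d | 361:
  d = 1: 𝟙(1) · μ(361/1) = 1 · 0 = 0
  d = 19: 𝟙(19) · μ(361/19) = 1 · -1 = -1
  d = 361: 𝟙(361) · μ(361/361) = 1 · 1 = 1
Summing: (𝟙 * μ)(361) = 0 + -1 + 1 = 0.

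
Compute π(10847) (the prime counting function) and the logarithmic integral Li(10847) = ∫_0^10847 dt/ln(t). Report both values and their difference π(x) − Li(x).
π(10847) = 1318;  Li(10847) ≈ 1337.69;  π(x) − Li(x) ≈ -19.69.

Direct count of primes ≤ 10847 gives π(10847) = 1318. Numerical evaluation of the logarithmic integral gives Li(10847) ≈ 1337.69. The difference π(x) − Li(x) ≈ -19.69 is typically negative for small/moderate x (Li(x) overestimates), though Littlewood's theorem shows this sign changes infinitely often.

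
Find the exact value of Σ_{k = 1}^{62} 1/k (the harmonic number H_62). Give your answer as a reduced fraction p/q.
H_62 = 928551009361054917576341971/197044480683803711251893600

Direct summation: H_62 = 1 + 1/2 + ... + 1/62. The least common denominator is lcm(1, ..., 62) = 591133442051411133755680800; over this denominator the numerator is 591133442051411133755680800 + 295566721025705566877840400 + 197044480683803711251893600 + 147783360512852783438920200 + 118226688410282226751136160 + 98522240341901855625946800 + 84447634578773019107954400 + 73891680256426391719460100 + 65681493561267903750631200 + 59113344205141113375568080 + 53739403822855557614152800 + 49261120170950927812973400 + 45471803234723933365821600 + 42223817289386509553977200 + 39408896136760742250378720 + 36945840128213195859730050 + 34772555414788890220922400 + 32840746780633951875315600 + 31112286423758480723983200 + 29556672102570556687784040 + 28149211526257673035984800 + 26869701911427778807076400 + 25701454002235266685029600 + 24630560085475463906486700 + 23645337682056445350227232 + 22735901617361966682910800 + 21893831187089301250210400 + 21111908644693254776988600 + 20383911794876245991575200 + 19704448068380371125189360 + 19068820711335843024376800 + 18472920064106597929865025 + 17913134607618519204717600 + 17386277707394445110461200 + 16889526915754603821590880 + 16420373390316975937657800 + 15976579514903003615018400 + 15556143211879240361991600 + 15157267744907977788607200 + 14778336051285278343892020 + 14417888830522222774528800 + 14074605763128836517992400 + 13747289350032817064085600 + 13434850955713889403538200 + 13136298712253580750126240 + 12850727001117633342514800 + 12577307277689598590546400 + 12315280042737731953243350 + 12063947796967574158279200 + 11822668841028222675113616 + 11590851804929630073640800 + 11367950808680983341455400 + 11153461170781342146333600 + 10946915593544650625105200 + 10747880764571111522830560 + 10555954322346627388494300 + 10370762141252826907994400 + 10191955897438122995787600 + 10019210882227307351791200 + 9852224034190185562594680 + 9690712164777231700912800 + 9534410355667921512188400 = 2785653028083164752729025913, so H_62 = 2785653028083164752729025913/591133442051411133755680800; reducing by gcd(2785653028083164752729025913, 591133442051411133755680800) = 3 gives 928551009361054917576341971/197044480683803711251893600 ≈ 4.71239. (The PNT-adjacent estimate ln(62) + γ ≈ 4.70435 matches within O(1/n).)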